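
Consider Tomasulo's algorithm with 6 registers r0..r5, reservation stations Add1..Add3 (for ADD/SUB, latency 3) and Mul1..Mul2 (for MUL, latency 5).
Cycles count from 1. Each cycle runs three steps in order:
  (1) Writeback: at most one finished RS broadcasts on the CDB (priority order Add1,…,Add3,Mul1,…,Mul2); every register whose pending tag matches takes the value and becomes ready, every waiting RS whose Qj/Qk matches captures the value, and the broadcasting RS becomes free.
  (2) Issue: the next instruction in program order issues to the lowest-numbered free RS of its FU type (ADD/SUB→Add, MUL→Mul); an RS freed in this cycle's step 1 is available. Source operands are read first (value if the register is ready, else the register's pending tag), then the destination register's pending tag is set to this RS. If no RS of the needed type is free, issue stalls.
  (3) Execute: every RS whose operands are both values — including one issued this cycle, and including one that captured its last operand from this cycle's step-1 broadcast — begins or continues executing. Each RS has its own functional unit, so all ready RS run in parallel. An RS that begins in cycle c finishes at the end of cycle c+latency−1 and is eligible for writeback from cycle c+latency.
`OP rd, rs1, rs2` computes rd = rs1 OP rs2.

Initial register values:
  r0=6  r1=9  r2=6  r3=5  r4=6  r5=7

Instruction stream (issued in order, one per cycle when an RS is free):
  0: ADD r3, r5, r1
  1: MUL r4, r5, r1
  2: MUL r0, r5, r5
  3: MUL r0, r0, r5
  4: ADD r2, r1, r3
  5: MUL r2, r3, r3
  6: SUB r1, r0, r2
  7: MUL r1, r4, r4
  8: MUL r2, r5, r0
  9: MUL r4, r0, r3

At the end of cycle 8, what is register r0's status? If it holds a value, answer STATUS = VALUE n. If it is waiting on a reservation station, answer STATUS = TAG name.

  c1: issue ADD r3<-Add1  regs: r0:6,r1:9,r2:6,r3:Add1,r4:6,r5:7
  c2: issue MUL r4<-Mul1  regs: r0:6,r1:9,r2:6,r3:Add1,r4:Mul1,r5:7
  c3: issue MUL r0<-Mul2  regs: r0:Mul2,r1:9,r2:6,r3:Add1,r4:Mul1,r5:7
  c4: CDB Add1=16; stall  regs: r0:Mul2,r1:9,r2:6,r3:16,r4:Mul1,r5:7
  c5: stall  regs: r0:Mul2,r1:9,r2:6,r3:16,r4:Mul1,r5:7
  c6: stall  regs: r0:Mul2,r1:9,r2:6,r3:16,r4:Mul1,r5:7
  c7: CDB Mul1=63; issue MUL r0<-Mul1  regs: r0:Mul1,r1:9,r2:6,r3:16,r4:63,r5:7
  c8: CDB Mul2=49; issue ADD r2<-Add1  regs: r0:Mul1,r1:9,r2:Add1,r3:16,r4:63,r5:7

STATUS = TAG Mul1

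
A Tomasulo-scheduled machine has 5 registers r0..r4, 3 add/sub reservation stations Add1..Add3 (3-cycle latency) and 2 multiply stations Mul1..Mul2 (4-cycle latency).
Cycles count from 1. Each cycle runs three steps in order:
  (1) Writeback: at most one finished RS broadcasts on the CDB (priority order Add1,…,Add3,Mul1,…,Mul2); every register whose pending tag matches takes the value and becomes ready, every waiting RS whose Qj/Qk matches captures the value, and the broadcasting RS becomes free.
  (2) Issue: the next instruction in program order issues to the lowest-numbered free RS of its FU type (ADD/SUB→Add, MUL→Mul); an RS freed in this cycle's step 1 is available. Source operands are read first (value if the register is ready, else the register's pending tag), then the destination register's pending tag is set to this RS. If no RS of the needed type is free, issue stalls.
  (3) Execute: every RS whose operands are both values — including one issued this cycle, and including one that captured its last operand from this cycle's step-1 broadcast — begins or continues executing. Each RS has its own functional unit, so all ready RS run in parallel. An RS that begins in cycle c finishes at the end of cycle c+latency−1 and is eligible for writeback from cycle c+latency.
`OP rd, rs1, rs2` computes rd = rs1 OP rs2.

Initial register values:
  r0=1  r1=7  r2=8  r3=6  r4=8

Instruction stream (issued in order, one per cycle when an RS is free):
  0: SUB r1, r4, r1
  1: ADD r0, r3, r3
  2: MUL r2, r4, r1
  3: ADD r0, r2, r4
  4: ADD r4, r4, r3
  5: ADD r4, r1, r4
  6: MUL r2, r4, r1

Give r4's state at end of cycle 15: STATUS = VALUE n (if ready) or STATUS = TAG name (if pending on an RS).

STATUS = VALUE 15

cycle 1: issue SUB r1<-Add1 // r0:1,r1:Add1,r2:8,r3:6,r4:8
cycle 2: issue ADD r0<-Add2 // r0:Add2,r1:Add1,r2:8,r3:6,r4:8
cycle 3: issue MUL r2<-Mul1 // r0:Add2,r1:Add1,r2:Mul1,r3:6,r4:8
cycle 4: CDB Add1=1; issue ADD r0<-Add1 // r0:Add1,r1:1,r2:Mul1,r3:6,r4:8
cycle 5: CDB Add2=12; issue ADD r4<-Add2 // r0:Add1,r1:1,r2:Mul1,r3:6,r4:Add2
cycle 6: issue ADD r4<-Add3 // r0:Add1,r1:1,r2:Mul1,r3:6,r4:Add3
cycle 7: issue MUL r2<-Mul2 // r0:Add1,r1:1,r2:Mul2,r3:6,r4:Add3
cycle 8: CDB Add2=14 // r0:Add1,r1:1,r2:Mul2,r3:6,r4:Add3
cycle 9: CDB Mul1=8 // r0:Add1,r1:1,r2:Mul2,r3:6,r4:Add3
cycle 10: - // r0:Add1,r1:1,r2:Mul2,r3:6,r4:Add3
cycle 11: CDB Add3=15 // r0:Add1,r1:1,r2:Mul2,r3:6,r4:15
cycle 12: CDB Add1=16 // r0:16,r1:1,r2:Mul2,r3:6,r4:15
cycle 13: - // r0:16,r1:1,r2:Mul2,r3:6,r4:15
cycle 14: - // r0:16,r1:1,r2:Mul2,r3:6,r4:15
cycle 15: CDB Mul2=15 // r0:16,r1:1,r2:15,r3:6,r4:15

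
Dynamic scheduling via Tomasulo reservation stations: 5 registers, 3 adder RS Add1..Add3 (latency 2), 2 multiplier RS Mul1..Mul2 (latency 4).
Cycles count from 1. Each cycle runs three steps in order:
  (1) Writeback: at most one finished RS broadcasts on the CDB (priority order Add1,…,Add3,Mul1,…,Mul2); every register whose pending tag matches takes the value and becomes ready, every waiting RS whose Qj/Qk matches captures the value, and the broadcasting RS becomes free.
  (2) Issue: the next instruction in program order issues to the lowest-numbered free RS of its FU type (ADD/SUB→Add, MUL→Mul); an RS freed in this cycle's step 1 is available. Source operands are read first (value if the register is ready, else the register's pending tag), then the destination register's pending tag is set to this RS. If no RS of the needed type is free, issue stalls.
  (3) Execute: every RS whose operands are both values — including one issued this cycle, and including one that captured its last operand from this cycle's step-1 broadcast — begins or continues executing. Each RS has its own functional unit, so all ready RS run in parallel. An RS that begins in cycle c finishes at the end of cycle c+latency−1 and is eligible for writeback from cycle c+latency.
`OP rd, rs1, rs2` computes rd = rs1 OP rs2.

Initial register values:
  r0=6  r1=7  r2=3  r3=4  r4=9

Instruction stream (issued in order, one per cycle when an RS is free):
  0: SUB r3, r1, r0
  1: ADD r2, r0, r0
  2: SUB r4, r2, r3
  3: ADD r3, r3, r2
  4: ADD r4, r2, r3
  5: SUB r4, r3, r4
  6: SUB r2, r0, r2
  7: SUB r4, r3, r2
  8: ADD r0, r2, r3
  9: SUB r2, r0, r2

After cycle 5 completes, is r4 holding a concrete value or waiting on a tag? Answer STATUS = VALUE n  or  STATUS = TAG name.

cycle 1: issue SUB r3<-Add1 // r0:6,r1:7,r2:3,r3:Add1,r4:9
cycle 2: issue ADD r2<-Add2 // r0:6,r1:7,r2:Add2,r3:Add1,r4:9
cycle 3: CDB Add1=1; issue SUB r4<-Add1 // r0:6,r1:7,r2:Add2,r3:1,r4:Add1
cycle 4: CDB Add2=12; issue ADD r3<-Add2 // r0:6,r1:7,r2:12,r3:Add2,r4:Add1
cycle 5: issue ADD r4<-Add3 // r0:6,r1:7,r2:12,r3:Add2,r4:Add3

STATUS = TAG Add3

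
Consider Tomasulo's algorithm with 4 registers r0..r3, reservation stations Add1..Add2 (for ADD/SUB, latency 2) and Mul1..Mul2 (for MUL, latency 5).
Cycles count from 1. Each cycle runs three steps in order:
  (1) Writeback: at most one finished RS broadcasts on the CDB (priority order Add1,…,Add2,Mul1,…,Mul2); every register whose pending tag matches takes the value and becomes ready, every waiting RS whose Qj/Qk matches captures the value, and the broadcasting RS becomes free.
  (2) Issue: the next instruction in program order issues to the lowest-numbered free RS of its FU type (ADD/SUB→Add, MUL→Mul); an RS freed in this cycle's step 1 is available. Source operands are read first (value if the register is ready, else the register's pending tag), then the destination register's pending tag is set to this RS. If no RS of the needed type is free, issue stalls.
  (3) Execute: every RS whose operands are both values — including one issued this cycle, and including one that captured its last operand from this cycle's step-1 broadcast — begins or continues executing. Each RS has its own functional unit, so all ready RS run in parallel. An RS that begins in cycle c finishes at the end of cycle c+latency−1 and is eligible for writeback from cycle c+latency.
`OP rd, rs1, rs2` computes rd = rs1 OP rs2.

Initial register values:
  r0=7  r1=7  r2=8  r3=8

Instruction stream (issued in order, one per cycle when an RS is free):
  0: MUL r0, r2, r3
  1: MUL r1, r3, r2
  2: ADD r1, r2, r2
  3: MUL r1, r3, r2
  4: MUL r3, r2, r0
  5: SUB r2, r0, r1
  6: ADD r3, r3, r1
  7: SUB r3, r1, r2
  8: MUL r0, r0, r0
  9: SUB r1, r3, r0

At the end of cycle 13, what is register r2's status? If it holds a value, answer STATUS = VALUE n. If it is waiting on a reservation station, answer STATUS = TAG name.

STATUS = VALUE 0

  c1: issue MUL r0<-Mul1  regs: r0:Mul1,r1:7,r2:8,r3:8
  c2: issue MUL r1<-Mul2  regs: r0:Mul1,r1:Mul2,r2:8,r3:8
  c3: issue ADD r1<-Add1  regs: r0:Mul1,r1:Add1,r2:8,r3:8
  c4: stall  regs: r0:Mul1,r1:Add1,r2:8,r3:8
  c5: CDB Add1=16; stall  regs: r0:Mul1,r1:16,r2:8,r3:8
  c6: CDB Mul1=64; issue MUL r1<-Mul1  regs: r0:64,r1:Mul1,r2:8,r3:8
  c7: CDB Mul2=64; issue MUL r3<-Mul2  regs: r0:64,r1:Mul1,r2:8,r3:Mul2
  c8: issue SUB r2<-Add1  regs: r0:64,r1:Mul1,r2:Add1,r3:Mul2
  c9: issue ADD r3<-Add2  regs: r0:64,r1:Mul1,r2:Add1,r3:Add2
  c10: stall  regs: r0:64,r1:Mul1,r2:Add1,r3:Add2
  c11: CDB Mul1=64; stall  regs: r0:64,r1:64,r2:Add1,r3:Add2
  c12: CDB Mul2=512; stall  regs: r0:64,r1:64,r2:Add1,r3:Add2
  c13: CDB Add1=0; issue SUB r3<-Add1  regs: r0:64,r1:64,r2:0,r3:Add1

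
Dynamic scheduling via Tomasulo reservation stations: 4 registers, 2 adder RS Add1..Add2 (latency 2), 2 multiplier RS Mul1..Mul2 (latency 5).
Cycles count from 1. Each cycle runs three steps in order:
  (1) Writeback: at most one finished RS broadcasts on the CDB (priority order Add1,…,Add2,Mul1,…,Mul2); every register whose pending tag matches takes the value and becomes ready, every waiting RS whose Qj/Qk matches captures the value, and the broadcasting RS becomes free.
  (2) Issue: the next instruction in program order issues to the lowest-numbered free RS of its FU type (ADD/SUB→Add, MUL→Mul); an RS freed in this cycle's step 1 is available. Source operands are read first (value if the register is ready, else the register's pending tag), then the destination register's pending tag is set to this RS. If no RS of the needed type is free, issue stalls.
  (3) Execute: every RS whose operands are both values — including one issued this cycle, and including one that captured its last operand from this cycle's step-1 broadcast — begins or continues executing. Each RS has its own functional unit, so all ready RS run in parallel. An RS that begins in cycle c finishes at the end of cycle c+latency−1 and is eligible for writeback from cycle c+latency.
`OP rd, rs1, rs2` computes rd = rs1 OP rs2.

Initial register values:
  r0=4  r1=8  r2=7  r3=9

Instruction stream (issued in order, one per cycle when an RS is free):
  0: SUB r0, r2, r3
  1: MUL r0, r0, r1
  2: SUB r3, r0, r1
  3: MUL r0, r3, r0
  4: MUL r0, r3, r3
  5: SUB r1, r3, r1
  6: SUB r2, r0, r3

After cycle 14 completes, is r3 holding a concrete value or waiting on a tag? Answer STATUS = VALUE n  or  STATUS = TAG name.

STATUS = VALUE -24

cycle 1: issue SUB r0<-Add1 // r0:Add1,r1:8,r2:7,r3:9
cycle 2: issue MUL r0<-Mul1 // r0:Mul1,r1:8,r2:7,r3:9
cycle 3: CDB Add1=-2; issue SUB r3<-Add1 // r0:Mul1,r1:8,r2:7,r3:Add1
cycle 4: issue MUL r0<-Mul2 // r0:Mul2,r1:8,r2:7,r3:Add1
cycle 5: stall // r0:Mul2,r1:8,r2:7,r3:Add1
cycle 6: stall // r0:Mul2,r1:8,r2:7,r3:Add1
cycle 7: stall // r0:Mul2,r1:8,r2:7,r3:Add1
cycle 8: CDB Mul1=-16; issue MUL r0<-Mul1 // r0:Mul1,r1:8,r2:7,r3:Add1
cycle 9: issue SUB r1<-Add2 // r0:Mul1,r1:Add2,r2:7,r3:Add1
cycle 10: CDB Add1=-24; issue SUB r2<-Add1 // r0:Mul1,r1:Add2,r2:Add1,r3:-24
cycle 11: - // r0:Mul1,r1:Add2,r2:Add1,r3:-24
cycle 12: CDB Add2=-32 // r0:Mul1,r1:-32,r2:Add1,r3:-24
cycle 13: - // r0:Mul1,r1:-32,r2:Add1,r3:-24
cycle 14: - // r0:Mul1,r1:-32,r2:Add1,r3:-24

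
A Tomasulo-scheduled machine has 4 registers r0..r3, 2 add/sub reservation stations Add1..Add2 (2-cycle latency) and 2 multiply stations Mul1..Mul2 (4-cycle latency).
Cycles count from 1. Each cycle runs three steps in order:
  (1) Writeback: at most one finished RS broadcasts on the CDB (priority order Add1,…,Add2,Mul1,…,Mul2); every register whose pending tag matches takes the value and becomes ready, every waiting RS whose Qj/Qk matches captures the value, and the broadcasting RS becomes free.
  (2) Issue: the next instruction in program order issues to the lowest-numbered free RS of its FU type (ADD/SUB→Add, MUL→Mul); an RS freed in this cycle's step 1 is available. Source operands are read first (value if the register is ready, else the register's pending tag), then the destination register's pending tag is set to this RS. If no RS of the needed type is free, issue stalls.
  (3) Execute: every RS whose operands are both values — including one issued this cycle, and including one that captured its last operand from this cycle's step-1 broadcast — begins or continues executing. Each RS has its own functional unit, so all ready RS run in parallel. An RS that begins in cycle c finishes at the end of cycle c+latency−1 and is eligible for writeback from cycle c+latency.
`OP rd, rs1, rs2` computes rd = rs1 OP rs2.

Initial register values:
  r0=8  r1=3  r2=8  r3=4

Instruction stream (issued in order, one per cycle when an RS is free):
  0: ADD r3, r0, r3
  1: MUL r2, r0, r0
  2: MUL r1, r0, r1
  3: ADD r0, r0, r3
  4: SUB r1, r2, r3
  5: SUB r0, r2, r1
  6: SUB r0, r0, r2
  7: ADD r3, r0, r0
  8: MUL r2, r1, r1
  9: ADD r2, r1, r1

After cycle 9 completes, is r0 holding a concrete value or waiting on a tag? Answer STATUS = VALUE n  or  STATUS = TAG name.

STATUS = TAG Add2

  c1: issue ADD r3<-Add1  regs: r0:8,r1:3,r2:8,r3:Add1
  c2: issue MUL r2<-Mul1  regs: r0:8,r1:3,r2:Mul1,r3:Add1
  c3: CDB Add1=12; issue MUL r1<-Mul2  regs: r0:8,r1:Mul2,r2:Mul1,r3:12
  c4: issue ADD r0<-Add1  regs: r0:Add1,r1:Mul2,r2:Mul1,r3:12
  c5: issue SUB r1<-Add2  regs: r0:Add1,r1:Add2,r2:Mul1,r3:12
  c6: CDB Add1=20; issue SUB r0<-Add1  regs: r0:Add1,r1:Add2,r2:Mul1,r3:12
  c7: CDB Mul1=64; stall  regs: r0:Add1,r1:Add2,r2:64,r3:12
  c8: CDB Mul2=24; stall  regs: r0:Add1,r1:Add2,r2:64,r3:12
  c9: CDB Add2=52; issue SUB r0<-Add2  regs: r0:Add2,r1:52,r2:64,r3:12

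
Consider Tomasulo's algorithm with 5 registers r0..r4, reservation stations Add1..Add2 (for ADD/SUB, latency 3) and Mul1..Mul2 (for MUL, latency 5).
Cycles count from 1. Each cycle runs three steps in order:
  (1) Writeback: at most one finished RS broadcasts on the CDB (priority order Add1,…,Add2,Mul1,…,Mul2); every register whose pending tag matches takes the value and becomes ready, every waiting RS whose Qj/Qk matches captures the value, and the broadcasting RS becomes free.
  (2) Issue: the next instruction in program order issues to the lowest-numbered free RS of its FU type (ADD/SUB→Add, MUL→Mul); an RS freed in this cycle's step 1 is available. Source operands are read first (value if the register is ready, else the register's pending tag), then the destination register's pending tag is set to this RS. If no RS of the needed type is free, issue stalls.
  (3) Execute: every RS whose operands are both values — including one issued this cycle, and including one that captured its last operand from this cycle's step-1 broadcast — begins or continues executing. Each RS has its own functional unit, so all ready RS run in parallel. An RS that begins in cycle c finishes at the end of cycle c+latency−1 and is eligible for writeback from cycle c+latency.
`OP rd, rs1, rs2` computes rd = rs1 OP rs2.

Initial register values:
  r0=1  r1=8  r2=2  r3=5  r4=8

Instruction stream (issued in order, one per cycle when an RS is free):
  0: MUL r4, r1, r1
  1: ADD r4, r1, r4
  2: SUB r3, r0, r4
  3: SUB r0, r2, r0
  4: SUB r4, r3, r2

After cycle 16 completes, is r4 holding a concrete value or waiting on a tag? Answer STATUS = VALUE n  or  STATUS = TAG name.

STATUS = VALUE -73

c1: issue MUL r4<-Mul1 | r0:1,r1:8,r2:2,r3:5,r4:Mul1
c2: issue ADD r4<-Add1 | r0:1,r1:8,r2:2,r3:5,r4:Add1
c3: issue SUB r3<-Add2 | r0:1,r1:8,r2:2,r3:Add2,r4:Add1
c4: stall | r0:1,r1:8,r2:2,r3:Add2,r4:Add1
c5: stall | r0:1,r1:8,r2:2,r3:Add2,r4:Add1
c6: CDB Mul1=64; stall | r0:1,r1:8,r2:2,r3:Add2,r4:Add1
c7: stall | r0:1,r1:8,r2:2,r3:Add2,r4:Add1
c8: stall | r0:1,r1:8,r2:2,r3:Add2,r4:Add1
c9: CDB Add1=72; issue SUB r0<-Add1 | r0:Add1,r1:8,r2:2,r3:Add2,r4:72
c10: stall | r0:Add1,r1:8,r2:2,r3:Add2,r4:72
c11: stall | r0:Add1,r1:8,r2:2,r3:Add2,r4:72
c12: CDB Add1=1; issue SUB r4<-Add1 | r0:1,r1:8,r2:2,r3:Add2,r4:Add1
c13: CDB Add2=-71 | r0:1,r1:8,r2:2,r3:-71,r4:Add1
c14: - | r0:1,r1:8,r2:2,r3:-71,r4:Add1
c15: - | r0:1,r1:8,r2:2,r3:-71,r4:Add1
c16: CDB Add1=-73 | r0:1,r1:8,r2:2,r3:-71,r4:-73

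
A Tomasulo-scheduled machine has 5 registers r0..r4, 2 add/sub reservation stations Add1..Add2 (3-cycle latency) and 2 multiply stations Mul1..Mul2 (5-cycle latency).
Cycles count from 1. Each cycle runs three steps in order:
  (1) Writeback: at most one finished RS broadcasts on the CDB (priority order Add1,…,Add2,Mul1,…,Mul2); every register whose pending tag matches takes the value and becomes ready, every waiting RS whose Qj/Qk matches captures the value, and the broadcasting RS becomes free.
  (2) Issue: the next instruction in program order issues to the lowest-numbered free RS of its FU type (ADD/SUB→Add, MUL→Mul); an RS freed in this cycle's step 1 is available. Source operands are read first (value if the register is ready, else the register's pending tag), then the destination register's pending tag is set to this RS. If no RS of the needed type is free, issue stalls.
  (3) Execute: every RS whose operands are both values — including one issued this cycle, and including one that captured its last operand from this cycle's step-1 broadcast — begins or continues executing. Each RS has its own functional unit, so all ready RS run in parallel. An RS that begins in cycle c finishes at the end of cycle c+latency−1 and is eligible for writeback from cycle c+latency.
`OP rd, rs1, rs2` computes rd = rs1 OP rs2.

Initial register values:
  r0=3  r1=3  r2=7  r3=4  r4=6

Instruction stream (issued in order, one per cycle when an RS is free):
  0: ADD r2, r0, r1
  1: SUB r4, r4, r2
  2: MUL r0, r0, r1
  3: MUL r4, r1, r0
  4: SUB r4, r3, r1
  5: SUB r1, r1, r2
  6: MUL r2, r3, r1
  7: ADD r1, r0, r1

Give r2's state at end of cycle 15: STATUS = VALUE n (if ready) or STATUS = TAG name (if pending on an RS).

c1: issue ADD r2<-Add1 | r0:3,r1:3,r2:Add1,r3:4,r4:6
c2: issue SUB r4<-Add2 | r0:3,r1:3,r2:Add1,r3:4,r4:Add2
c3: issue MUL r0<-Mul1 | r0:Mul1,r1:3,r2:Add1,r3:4,r4:Add2
c4: CDB Add1=6; issue MUL r4<-Mul2 | r0:Mul1,r1:3,r2:6,r3:4,r4:Mul2
c5: issue SUB r4<-Add1 | r0:Mul1,r1:3,r2:6,r3:4,r4:Add1
c6: stall | r0:Mul1,r1:3,r2:6,r3:4,r4:Add1
c7: CDB Add2=0; issue SUB r1<-Add2 | r0:Mul1,r1:Add2,r2:6,r3:4,r4:Add1
c8: CDB Add1=1; stall | r0:Mul1,r1:Add2,r2:6,r3:4,r4:1
c9: CDB Mul1=9; issue MUL r2<-Mul1 | r0:9,r1:Add2,r2:Mul1,r3:4,r4:1
c10: CDB Add2=-3; issue ADD r1<-Add1 | r0:9,r1:Add1,r2:Mul1,r3:4,r4:1
c11: - | r0:9,r1:Add1,r2:Mul1,r3:4,r4:1
c12: - | r0:9,r1:Add1,r2:Mul1,r3:4,r4:1
c13: CDB Add1=6 | r0:9,r1:6,r2:Mul1,r3:4,r4:1
c14: CDB Mul2=27 | r0:9,r1:6,r2:Mul1,r3:4,r4:1
c15: CDB Mul1=-12 | r0:9,r1:6,r2:-12,r3:4,r4:1

STATUS = VALUE -12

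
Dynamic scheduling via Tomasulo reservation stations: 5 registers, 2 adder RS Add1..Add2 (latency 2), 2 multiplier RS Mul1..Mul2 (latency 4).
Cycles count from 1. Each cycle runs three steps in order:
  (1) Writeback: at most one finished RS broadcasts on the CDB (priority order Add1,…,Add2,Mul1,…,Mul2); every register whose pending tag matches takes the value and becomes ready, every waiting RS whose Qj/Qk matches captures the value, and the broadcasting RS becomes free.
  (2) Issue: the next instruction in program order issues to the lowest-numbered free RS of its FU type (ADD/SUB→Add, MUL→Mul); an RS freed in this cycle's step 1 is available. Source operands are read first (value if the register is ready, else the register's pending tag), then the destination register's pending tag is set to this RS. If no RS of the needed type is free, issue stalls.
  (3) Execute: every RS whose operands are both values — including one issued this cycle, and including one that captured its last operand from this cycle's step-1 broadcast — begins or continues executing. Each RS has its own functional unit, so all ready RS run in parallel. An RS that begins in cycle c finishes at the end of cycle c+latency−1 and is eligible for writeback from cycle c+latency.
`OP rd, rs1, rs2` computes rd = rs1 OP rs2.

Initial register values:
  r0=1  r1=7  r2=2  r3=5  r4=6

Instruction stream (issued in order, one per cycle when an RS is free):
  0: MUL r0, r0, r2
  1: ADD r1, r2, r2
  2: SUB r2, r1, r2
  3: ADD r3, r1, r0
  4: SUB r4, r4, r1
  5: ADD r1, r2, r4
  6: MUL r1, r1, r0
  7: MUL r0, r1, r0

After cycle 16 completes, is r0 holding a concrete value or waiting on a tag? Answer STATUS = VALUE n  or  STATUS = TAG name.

cycle 1: issue MUL r0<-Mul1 // r0:Mul1,r1:7,r2:2,r3:5,r4:6
cycle 2: issue ADD r1<-Add1 // r0:Mul1,r1:Add1,r2:2,r3:5,r4:6
cycle 3: issue SUB r2<-Add2 // r0:Mul1,r1:Add1,r2:Add2,r3:5,r4:6
cycle 4: CDB Add1=4; issue ADD r3<-Add1 // r0:Mul1,r1:4,r2:Add2,r3:Add1,r4:6
cycle 5: CDB Mul1=2; stall // r0:2,r1:4,r2:Add2,r3:Add1,r4:6
cycle 6: CDB Add2=2; issue SUB r4<-Add2 // r0:2,r1:4,r2:2,r3:Add1,r4:Add2
cycle 7: CDB Add1=6; issue ADD r1<-Add1 // r0:2,r1:Add1,r2:2,r3:6,r4:Add2
cycle 8: CDB Add2=2; issue MUL r1<-Mul1 // r0:2,r1:Mul1,r2:2,r3:6,r4:2
cycle 9: issue MUL r0<-Mul2 // r0:Mul2,r1:Mul1,r2:2,r3:6,r4:2
cycle 10: CDB Add1=4 // r0:Mul2,r1:Mul1,r2:2,r3:6,r4:2
cycle 11: - // r0:Mul2,r1:Mul1,r2:2,r3:6,r4:2
cycle 12: - // r0:Mul2,r1:Mul1,r2:2,r3:6,r4:2
cycle 13: - // r0:Mul2,r1:Mul1,r2:2,r3:6,r4:2
cycle 14: CDB Mul1=8 // r0:Mul2,r1:8,r2:2,r3:6,r4:2
cycle 15: - // r0:Mul2,r1:8,r2:2,r3:6,r4:2
cycle 16: - // r0:Mul2,r1:8,r2:2,r3:6,r4:2

STATUS = TAG Mul2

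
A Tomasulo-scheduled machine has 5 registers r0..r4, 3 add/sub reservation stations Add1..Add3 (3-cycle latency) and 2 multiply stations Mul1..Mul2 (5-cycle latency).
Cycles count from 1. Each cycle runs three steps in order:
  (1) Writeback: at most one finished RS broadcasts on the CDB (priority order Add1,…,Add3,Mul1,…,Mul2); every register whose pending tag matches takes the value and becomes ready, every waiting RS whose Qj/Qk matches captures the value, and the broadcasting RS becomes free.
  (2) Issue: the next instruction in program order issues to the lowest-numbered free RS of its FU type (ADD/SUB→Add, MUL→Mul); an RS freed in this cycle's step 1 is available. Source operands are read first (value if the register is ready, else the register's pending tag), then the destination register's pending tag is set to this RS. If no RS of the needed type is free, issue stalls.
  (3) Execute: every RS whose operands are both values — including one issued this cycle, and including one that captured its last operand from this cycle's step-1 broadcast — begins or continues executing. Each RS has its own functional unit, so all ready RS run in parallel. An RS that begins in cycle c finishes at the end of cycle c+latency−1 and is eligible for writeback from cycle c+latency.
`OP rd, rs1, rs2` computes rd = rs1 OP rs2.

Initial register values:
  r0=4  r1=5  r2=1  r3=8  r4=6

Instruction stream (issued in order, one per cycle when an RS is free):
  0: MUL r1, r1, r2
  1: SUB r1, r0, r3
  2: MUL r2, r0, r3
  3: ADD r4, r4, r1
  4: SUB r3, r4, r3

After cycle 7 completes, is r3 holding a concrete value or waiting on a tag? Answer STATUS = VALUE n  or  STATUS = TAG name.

STATUS = TAG Add1

cycle 1: issue MUL r1<-Mul1 // r0:4,r1:Mul1,r2:1,r3:8,r4:6
cycle 2: issue SUB r1<-Add1 // r0:4,r1:Add1,r2:1,r3:8,r4:6
cycle 3: issue MUL r2<-Mul2 // r0:4,r1:Add1,r2:Mul2,r3:8,r4:6
cycle 4: issue ADD r4<-Add2 // r0:4,r1:Add1,r2:Mul2,r3:8,r4:Add2
cycle 5: CDB Add1=-4; issue SUB r3<-Add1 // r0:4,r1:-4,r2:Mul2,r3:Add1,r4:Add2
cycle 6: CDB Mul1=5 // r0:4,r1:-4,r2:Mul2,r3:Add1,r4:Add2
cycle 7: - // r0:4,r1:-4,r2:Mul2,r3:Add1,r4:Add2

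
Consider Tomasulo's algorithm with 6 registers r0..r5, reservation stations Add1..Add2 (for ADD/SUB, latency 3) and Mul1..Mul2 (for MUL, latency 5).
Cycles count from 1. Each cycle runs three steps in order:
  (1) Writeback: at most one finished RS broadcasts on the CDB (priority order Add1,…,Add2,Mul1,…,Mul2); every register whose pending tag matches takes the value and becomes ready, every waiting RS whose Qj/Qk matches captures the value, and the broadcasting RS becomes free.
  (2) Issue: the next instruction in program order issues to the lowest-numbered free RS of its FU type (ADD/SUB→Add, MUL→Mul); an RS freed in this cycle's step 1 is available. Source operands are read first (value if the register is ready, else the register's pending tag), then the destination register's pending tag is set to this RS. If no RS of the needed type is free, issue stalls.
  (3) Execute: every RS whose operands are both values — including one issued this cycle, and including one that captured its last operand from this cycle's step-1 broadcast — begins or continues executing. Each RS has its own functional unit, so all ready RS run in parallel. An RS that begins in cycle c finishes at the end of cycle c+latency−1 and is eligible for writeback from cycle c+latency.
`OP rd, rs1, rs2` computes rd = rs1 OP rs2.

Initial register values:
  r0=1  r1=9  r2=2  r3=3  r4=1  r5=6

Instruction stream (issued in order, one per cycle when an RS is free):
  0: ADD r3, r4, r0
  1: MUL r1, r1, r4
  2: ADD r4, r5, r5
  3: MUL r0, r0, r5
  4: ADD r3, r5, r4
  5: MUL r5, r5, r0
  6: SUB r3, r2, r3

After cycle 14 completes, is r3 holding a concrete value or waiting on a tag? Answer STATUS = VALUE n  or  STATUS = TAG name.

STATUS = VALUE -16

  c1: issue ADD r3<-Add1  regs: r0:1,r1:9,r2:2,r3:Add1,r4:1,r5:6
  c2: issue MUL r1<-Mul1  regs: r0:1,r1:Mul1,r2:2,r3:Add1,r4:1,r5:6
  c3: issue ADD r4<-Add2  regs: r0:1,r1:Mul1,r2:2,r3:Add1,r4:Add2,r5:6
  c4: CDB Add1=2; issue MUL r0<-Mul2  regs: r0:Mul2,r1:Mul1,r2:2,r3:2,r4:Add2,r5:6
  c5: issue ADD r3<-Add1  regs: r0:Mul2,r1:Mul1,r2:2,r3:Add1,r4:Add2,r5:6
  c6: CDB Add2=12; stall  regs: r0:Mul2,r1:Mul1,r2:2,r3:Add1,r4:12,r5:6
  c7: CDB Mul1=9; issue MUL r5<-Mul1  regs: r0:Mul2,r1:9,r2:2,r3:Add1,r4:12,r5:Mul1
  c8: issue SUB r3<-Add2  regs: r0:Mul2,r1:9,r2:2,r3:Add2,r4:12,r5:Mul1
  c9: CDB Add1=18  regs: r0:Mul2,r1:9,r2:2,r3:Add2,r4:12,r5:Mul1
  c10: CDB Mul2=6  regs: r0:6,r1:9,r2:2,r3:Add2,r4:12,r5:Mul1
  c11: -  regs: r0:6,r1:9,r2:2,r3:Add2,r4:12,r5:Mul1
  c12: CDB Add2=-16  regs: r0:6,r1:9,r2:2,r3:-16,r4:12,r5:Mul1
  c13: -  regs: r0:6,r1:9,r2:2,r3:-16,r4:12,r5:Mul1
  c14: -  regs: r0:6,r1:9,r2:2,r3:-16,r4:12,r5:Mul1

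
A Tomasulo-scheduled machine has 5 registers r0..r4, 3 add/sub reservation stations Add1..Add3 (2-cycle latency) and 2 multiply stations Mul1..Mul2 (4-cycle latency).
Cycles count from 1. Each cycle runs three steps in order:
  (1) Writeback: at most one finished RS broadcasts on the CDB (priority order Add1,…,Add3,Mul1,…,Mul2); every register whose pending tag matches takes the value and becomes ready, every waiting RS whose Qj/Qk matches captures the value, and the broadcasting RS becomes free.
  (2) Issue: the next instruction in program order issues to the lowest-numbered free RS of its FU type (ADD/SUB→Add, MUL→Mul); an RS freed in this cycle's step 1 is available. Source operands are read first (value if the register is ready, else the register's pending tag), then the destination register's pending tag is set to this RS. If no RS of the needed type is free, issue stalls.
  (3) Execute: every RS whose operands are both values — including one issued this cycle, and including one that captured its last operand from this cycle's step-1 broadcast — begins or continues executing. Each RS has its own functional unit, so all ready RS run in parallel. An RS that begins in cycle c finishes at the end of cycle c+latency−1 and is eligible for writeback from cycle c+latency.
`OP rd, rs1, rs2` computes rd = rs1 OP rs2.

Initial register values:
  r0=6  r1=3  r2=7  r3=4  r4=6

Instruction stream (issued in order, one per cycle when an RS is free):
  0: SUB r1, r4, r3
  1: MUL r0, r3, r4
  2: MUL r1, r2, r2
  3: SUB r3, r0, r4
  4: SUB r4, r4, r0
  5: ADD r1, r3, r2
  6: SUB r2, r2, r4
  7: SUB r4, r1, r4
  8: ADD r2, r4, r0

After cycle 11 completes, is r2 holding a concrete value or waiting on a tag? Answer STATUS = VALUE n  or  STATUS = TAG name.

STATUS = TAG Add3

cycle 1: issue SUB r1<-Add1 // r0:6,r1:Add1,r2:7,r3:4,r4:6
cycle 2: issue MUL r0<-Mul1 // r0:Mul1,r1:Add1,r2:7,r3:4,r4:6
cycle 3: CDB Add1=2; issue MUL r1<-Mul2 // r0:Mul1,r1:Mul2,r2:7,r3:4,r4:6
cycle 4: issue SUB r3<-Add1 // r0:Mul1,r1:Mul2,r2:7,r3:Add1,r4:6
cycle 5: issue SUB r4<-Add2 // r0:Mul1,r1:Mul2,r2:7,r3:Add1,r4:Add2
cycle 6: CDB Mul1=24; issue ADD r1<-Add3 // r0:24,r1:Add3,r2:7,r3:Add1,r4:Add2
cycle 7: CDB Mul2=49; stall // r0:24,r1:Add3,r2:7,r3:Add1,r4:Add2
cycle 8: CDB Add1=18; issue SUB r2<-Add1 // r0:24,r1:Add3,r2:Add1,r3:18,r4:Add2
cycle 9: CDB Add2=-18; issue SUB r4<-Add2 // r0:24,r1:Add3,r2:Add1,r3:18,r4:Add2
cycle 10: CDB Add3=25; issue ADD r2<-Add3 // r0:24,r1:25,r2:Add3,r3:18,r4:Add2
cycle 11: CDB Add1=25 // r0:24,r1:25,r2:Add3,r3:18,r4:Add2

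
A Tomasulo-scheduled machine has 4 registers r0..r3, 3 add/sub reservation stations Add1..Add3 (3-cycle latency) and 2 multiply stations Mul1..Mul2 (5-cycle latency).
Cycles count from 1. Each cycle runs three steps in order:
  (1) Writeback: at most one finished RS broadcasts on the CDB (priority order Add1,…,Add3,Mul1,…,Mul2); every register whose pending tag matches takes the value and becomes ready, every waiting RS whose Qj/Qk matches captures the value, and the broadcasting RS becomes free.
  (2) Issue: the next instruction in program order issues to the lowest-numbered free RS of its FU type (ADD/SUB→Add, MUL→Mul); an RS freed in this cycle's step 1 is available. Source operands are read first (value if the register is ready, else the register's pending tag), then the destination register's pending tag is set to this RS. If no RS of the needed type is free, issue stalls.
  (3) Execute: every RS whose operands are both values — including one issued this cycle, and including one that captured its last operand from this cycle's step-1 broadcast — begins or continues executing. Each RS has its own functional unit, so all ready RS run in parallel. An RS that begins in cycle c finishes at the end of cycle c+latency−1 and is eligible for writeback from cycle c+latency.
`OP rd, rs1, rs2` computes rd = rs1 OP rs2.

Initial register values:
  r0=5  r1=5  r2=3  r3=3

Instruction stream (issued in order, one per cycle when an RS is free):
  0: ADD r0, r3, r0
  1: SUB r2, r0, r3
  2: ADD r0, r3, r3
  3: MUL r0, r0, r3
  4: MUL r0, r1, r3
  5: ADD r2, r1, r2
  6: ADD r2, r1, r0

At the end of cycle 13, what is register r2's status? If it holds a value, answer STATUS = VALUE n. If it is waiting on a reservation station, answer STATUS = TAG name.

cycle 1: issue ADD r0<-Add1 // r0:Add1,r1:5,r2:3,r3:3
cycle 2: issue SUB r2<-Add2 // r0:Add1,r1:5,r2:Add2,r3:3
cycle 3: issue ADD r0<-Add3 // r0:Add3,r1:5,r2:Add2,r3:3
cycle 4: CDB Add1=8; issue MUL r0<-Mul1 // r0:Mul1,r1:5,r2:Add2,r3:3
cycle 5: issue MUL r0<-Mul2 // r0:Mul2,r1:5,r2:Add2,r3:3
cycle 6: CDB Add3=6; issue ADD r2<-Add1 // r0:Mul2,r1:5,r2:Add1,r3:3
cycle 7: CDB Add2=5; issue ADD r2<-Add2 // r0:Mul2,r1:5,r2:Add2,r3:3
cycle 8: - // r0:Mul2,r1:5,r2:Add2,r3:3
cycle 9: - // r0:Mul2,r1:5,r2:Add2,r3:3
cycle 10: CDB Add1=10 // r0:Mul2,r1:5,r2:Add2,r3:3
cycle 11: CDB Mul1=18 // r0:Mul2,r1:5,r2:Add2,r3:3
cycle 12: CDB Mul2=15 // r0:15,r1:5,r2:Add2,r3:3
cycle 13: - // r0:15,r1:5,r2:Add2,r3:3

STATUS = TAG Add2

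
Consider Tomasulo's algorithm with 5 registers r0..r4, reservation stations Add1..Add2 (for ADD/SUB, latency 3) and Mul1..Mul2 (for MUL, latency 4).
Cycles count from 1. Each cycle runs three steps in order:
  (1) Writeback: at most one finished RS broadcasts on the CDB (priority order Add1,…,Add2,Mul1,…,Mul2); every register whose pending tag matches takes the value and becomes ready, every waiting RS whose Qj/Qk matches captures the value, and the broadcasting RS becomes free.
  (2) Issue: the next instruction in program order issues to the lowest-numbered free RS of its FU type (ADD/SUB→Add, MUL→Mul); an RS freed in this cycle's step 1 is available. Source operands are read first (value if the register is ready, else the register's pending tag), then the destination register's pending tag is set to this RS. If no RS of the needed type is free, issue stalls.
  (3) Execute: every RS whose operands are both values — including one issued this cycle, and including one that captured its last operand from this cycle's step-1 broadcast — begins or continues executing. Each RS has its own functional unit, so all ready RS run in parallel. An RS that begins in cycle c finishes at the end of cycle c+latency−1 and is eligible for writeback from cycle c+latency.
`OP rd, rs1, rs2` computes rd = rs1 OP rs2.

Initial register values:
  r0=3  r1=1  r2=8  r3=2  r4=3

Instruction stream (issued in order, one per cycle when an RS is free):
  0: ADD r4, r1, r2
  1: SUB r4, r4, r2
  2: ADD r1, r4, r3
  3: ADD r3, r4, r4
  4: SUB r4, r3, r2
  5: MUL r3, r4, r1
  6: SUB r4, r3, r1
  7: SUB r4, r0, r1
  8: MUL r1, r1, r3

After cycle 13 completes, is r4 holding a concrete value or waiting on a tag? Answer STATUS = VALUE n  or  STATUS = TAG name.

cycle 1: issue ADD r4<-Add1 // r0:3,r1:1,r2:8,r3:2,r4:Add1
cycle 2: issue SUB r4<-Add2 // r0:3,r1:1,r2:8,r3:2,r4:Add2
cycle 3: stall // r0:3,r1:1,r2:8,r3:2,r4:Add2
cycle 4: CDB Add1=9; issue ADD r1<-Add1 // r0:3,r1:Add1,r2:8,r3:2,r4:Add2
cycle 5: stall // r0:3,r1:Add1,r2:8,r3:2,r4:Add2
cycle 6: stall // r0:3,r1:Add1,r2:8,r3:2,r4:Add2
cycle 7: CDB Add2=1; issue ADD r3<-Add2 // r0:3,r1:Add1,r2:8,r3:Add2,r4:1
cycle 8: stall // r0:3,r1:Add1,r2:8,r3:Add2,r4:1
cycle 9: stall // r0:3,r1:Add1,r2:8,r3:Add2,r4:1
cycle 10: CDB Add1=3; issue SUB r4<-Add1 // r0:3,r1:3,r2:8,r3:Add2,r4:Add1
cycle 11: CDB Add2=2; issue MUL r3<-Mul1 // r0:3,r1:3,r2:8,r3:Mul1,r4:Add1
cycle 12: issue SUB r4<-Add2 // r0:3,r1:3,r2:8,r3:Mul1,r4:Add2
cycle 13: stall // r0:3,r1:3,r2:8,r3:Mul1,r4:Add2

STATUS = TAG Add2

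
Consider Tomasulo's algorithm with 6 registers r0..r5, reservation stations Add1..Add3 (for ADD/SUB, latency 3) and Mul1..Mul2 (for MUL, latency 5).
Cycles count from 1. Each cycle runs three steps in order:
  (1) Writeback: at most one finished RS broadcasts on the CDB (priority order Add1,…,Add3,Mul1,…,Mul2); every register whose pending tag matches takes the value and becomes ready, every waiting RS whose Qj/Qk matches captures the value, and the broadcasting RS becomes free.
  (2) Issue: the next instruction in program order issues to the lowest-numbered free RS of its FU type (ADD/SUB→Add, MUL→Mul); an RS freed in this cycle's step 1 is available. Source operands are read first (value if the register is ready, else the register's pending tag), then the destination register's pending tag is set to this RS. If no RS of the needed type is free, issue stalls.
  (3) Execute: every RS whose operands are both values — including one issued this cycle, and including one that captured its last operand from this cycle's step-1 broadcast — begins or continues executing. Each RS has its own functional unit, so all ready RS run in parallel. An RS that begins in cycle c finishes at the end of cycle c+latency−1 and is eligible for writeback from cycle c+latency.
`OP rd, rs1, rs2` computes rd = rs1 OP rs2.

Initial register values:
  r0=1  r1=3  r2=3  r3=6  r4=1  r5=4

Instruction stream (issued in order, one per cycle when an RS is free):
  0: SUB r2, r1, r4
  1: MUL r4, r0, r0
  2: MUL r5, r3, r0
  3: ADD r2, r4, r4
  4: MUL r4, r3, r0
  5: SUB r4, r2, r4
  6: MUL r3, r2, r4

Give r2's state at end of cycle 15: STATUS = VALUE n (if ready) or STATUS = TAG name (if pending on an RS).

STATUS = VALUE 2

cycle 1: issue SUB r2<-Add1 // r0:1,r1:3,r2:Add1,r3:6,r4:1,r5:4
cycle 2: issue MUL r4<-Mul1 // r0:1,r1:3,r2:Add1,r3:6,r4:Mul1,r5:4
cycle 3: issue MUL r5<-Mul2 // r0:1,r1:3,r2:Add1,r3:6,r4:Mul1,r5:Mul2
cycle 4: CDB Add1=2; issue ADD r2<-Add1 // r0:1,r1:3,r2:Add1,r3:6,r4:Mul1,r5:Mul2
cycle 5: stall // r0:1,r1:3,r2:Add1,r3:6,r4:Mul1,r5:Mul2
cycle 6: stall // r0:1,r1:3,r2:Add1,r3:6,r4:Mul1,r5:Mul2
cycle 7: CDB Mul1=1; issue MUL r4<-Mul1 // r0:1,r1:3,r2:Add1,r3:6,r4:Mul1,r5:Mul2
cycle 8: CDB Mul2=6; issue SUB r4<-Add2 // r0:1,r1:3,r2:Add1,r3:6,r4:Add2,r5:6
cycle 9: issue MUL r3<-Mul2 // r0:1,r1:3,r2:Add1,r3:Mul2,r4:Add2,r5:6
cycle 10: CDB Add1=2 // r0:1,r1:3,r2:2,r3:Mul2,r4:Add2,r5:6
cycle 11: - // r0:1,r1:3,r2:2,r3:Mul2,r4:Add2,r5:6
cycle 12: CDB Mul1=6 // r0:1,r1:3,r2:2,r3:Mul2,r4:Add2,r5:6
cycle 13: - // r0:1,r1:3,r2:2,r3:Mul2,r4:Add2,r5:6
cycle 14: - // r0:1,r1:3,r2:2,r3:Mul2,r4:Add2,r5:6
cycle 15: CDB Add2=-4 // r0:1,r1:3,r2:2,r3:Mul2,r4:-4,r5:6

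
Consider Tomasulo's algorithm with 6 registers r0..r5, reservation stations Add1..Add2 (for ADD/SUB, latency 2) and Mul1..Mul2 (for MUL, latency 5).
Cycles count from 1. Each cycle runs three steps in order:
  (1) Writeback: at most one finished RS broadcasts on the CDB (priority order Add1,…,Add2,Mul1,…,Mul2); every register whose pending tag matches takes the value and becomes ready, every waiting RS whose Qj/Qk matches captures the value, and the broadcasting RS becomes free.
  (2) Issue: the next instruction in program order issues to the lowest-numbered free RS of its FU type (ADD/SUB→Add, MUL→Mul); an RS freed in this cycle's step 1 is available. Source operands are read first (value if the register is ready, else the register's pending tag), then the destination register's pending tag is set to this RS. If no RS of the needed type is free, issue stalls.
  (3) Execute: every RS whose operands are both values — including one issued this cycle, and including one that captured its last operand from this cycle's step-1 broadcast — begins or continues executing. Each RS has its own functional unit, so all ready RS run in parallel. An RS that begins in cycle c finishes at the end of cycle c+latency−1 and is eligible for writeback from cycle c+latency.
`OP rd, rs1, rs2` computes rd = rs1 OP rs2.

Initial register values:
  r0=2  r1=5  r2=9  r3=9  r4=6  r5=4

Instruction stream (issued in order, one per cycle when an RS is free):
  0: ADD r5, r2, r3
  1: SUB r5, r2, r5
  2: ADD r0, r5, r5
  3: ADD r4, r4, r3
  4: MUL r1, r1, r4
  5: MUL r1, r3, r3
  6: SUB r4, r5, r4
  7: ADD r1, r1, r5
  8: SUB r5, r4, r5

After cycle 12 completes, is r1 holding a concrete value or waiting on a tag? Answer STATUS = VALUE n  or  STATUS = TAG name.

  c1: issue ADD r5<-Add1  regs: r0:2,r1:5,r2:9,r3:9,r4:6,r5:Add1
  c2: issue SUB r5<-Add2  regs: r0:2,r1:5,r2:9,r3:9,r4:6,r5:Add2
  c3: CDB Add1=18; issue ADD r0<-Add1  regs: r0:Add1,r1:5,r2:9,r3:9,r4:6,r5:Add2
  c4: stall  regs: r0:Add1,r1:5,r2:9,r3:9,r4:6,r5:Add2
  c5: CDB Add2=-9; issue ADD r4<-Add2  regs: r0:Add1,r1:5,r2:9,r3:9,r4:Add2,r5:-9
  c6: issue MUL r1<-Mul1  regs: r0:Add1,r1:Mul1,r2:9,r3:9,r4:Add2,r5:-9
  c7: CDB Add1=-18; issue MUL r1<-Mul2  regs: r0:-18,r1:Mul2,r2:9,r3:9,r4:Add2,r5:-9
  c8: CDB Add2=15; issue SUB r4<-Add1  regs: r0:-18,r1:Mul2,r2:9,r3:9,r4:Add1,r5:-9
  c9: issue ADD r1<-Add2  regs: r0:-18,r1:Add2,r2:9,r3:9,r4:Add1,r5:-9
  c10: CDB Add1=-24; issue SUB r5<-Add1  regs: r0:-18,r1:Add2,r2:9,r3:9,r4:-24,r5:Add1
  c11: -  regs: r0:-18,r1:Add2,r2:9,r3:9,r4:-24,r5:Add1
  c12: CDB Add1=-15  regs: r0:-18,r1:Add2,r2:9,r3:9,r4:-24,r5:-15

STATUS = TAG Add2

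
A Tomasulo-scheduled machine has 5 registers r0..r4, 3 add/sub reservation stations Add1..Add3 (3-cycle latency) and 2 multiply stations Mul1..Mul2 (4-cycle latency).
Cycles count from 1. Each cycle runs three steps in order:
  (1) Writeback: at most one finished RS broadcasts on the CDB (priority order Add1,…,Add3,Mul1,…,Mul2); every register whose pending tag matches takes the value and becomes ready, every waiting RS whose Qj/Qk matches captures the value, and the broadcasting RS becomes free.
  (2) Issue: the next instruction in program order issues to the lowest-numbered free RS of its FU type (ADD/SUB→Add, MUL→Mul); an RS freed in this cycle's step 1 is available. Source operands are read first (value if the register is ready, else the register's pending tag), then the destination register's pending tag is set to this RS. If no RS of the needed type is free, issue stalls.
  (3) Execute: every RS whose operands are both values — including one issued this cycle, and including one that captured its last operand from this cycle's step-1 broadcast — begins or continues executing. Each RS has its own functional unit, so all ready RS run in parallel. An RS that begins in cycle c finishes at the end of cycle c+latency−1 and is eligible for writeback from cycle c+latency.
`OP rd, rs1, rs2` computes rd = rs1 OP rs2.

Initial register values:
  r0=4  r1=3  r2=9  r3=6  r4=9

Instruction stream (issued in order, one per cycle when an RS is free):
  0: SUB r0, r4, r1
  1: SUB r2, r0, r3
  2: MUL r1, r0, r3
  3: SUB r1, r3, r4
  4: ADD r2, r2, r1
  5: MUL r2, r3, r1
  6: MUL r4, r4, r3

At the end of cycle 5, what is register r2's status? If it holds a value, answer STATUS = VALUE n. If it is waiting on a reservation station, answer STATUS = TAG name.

STATUS = TAG Add3

c1: issue SUB r0<-Add1 | r0:Add1,r1:3,r2:9,r3:6,r4:9
c2: issue SUB r2<-Add2 | r0:Add1,r1:3,r2:Add2,r3:6,r4:9
c3: issue MUL r1<-Mul1 | r0:Add1,r1:Mul1,r2:Add2,r3:6,r4:9
c4: CDB Add1=6; issue SUB r1<-Add1 | r0:6,r1:Add1,r2:Add2,r3:6,r4:9
c5: issue ADD r2<-Add3 | r0:6,r1:Add1,r2:Add3,r3:6,r4:9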